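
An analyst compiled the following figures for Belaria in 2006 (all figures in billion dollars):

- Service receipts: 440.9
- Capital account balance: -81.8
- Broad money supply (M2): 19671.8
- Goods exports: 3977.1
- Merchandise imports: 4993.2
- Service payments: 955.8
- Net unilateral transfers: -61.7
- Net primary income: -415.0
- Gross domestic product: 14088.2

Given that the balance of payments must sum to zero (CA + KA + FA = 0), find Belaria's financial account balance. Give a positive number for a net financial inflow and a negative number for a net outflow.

2089.5

Goods balance = 3977.1 - 4993.2 = -1016.1
Services balance = 440.9 - 955.8 = -514.9
Trade balance (goods + services) = -1016.1 + (-514.9) = -1531.0
Net primary income = -415.0
Net secondary income = -61.7
Current account = -1531.0 + (-415.0) + (-61.7) = -2007.7
Financial account = -(-2007.7 + (-81.8)) = 2089.5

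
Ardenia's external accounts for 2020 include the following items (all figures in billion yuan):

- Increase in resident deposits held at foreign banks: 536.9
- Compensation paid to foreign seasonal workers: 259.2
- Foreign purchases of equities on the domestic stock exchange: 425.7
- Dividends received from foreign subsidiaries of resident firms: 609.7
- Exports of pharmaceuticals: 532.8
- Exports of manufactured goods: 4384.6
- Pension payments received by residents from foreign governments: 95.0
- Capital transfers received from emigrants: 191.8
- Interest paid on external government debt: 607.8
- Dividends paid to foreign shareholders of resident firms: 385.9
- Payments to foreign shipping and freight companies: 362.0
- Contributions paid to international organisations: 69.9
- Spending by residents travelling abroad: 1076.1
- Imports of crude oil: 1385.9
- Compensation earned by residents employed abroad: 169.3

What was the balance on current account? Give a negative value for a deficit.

1644.6

Goods: 4384.6 + 532.8 - 1385.9 = 3531.5
Services: -362.0 - 1076.1 = -1438.1
Primary income: 609.7 - 607.8 - 259.2 - 385.9 + 169.3 = -473.9
Secondary income: 95.0 - 69.9 = 25.1
Current account = 3531.5 + (-1438.1) + (-473.9) + 25.1 = 1644.6
(Excluded from the current account — financial account: increase in resident deposits held at foreign banks 536.9, foreign purchases of equities on the domestic stock exchange 425.7; capital account: capital transfers received from emigrants 191.8.)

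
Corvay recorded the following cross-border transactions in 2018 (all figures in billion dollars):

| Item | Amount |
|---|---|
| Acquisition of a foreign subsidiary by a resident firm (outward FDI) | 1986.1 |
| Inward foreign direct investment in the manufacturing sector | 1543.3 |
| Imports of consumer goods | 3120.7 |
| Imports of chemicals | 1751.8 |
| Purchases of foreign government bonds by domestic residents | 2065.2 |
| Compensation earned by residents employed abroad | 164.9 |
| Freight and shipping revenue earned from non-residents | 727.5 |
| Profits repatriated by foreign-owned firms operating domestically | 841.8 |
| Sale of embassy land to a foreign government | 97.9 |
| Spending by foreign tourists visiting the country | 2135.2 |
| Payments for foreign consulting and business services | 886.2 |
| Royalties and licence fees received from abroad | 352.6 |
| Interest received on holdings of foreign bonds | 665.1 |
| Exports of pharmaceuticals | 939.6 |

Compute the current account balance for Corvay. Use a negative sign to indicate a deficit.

Goods: -3120.7 - 1751.8 + 939.6 = -3932.9
Services: 2135.2 + 352.6 + 727.5 - 886.2 = 2329.1
Primary income: -841.8 + 665.1 + 164.9 = -11.8
Current account = (-3932.9) + 2329.1 + (-11.8) = -1615.6
(Excluded from the current account — financial account: acquisition of a foreign subsidiary by a resident firm (outward FDI) 1986.1, inward foreign direct investment in the manufacturing sector 1543.3, purchases of foreign government bonds by domestic residents 2065.2; capital account: sale of embassy land to a foreign government 97.9.)

-1615.6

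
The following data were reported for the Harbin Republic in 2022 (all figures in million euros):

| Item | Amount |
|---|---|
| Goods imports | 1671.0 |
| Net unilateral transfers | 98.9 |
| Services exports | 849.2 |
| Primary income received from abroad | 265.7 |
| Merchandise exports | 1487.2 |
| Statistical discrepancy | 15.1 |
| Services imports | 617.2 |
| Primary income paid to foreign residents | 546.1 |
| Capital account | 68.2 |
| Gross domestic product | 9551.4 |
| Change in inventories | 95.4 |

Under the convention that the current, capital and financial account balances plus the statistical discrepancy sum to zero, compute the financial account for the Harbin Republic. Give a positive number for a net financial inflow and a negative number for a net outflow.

Goods balance = 1487.2 - 1671.0 = -183.8
Services balance = 849.2 - 617.2 = 232.0
Trade balance (goods + services) = -183.8 + 232.0 = 48.2
Net primary income = 265.7 - 546.1 = -280.4
Net secondary income = 98.9
Current account = 48.2 + (-280.4) + 98.9 = -133.3
Financial account = -(-133.3 + 68.2 + 15.1) = 50.0

50.0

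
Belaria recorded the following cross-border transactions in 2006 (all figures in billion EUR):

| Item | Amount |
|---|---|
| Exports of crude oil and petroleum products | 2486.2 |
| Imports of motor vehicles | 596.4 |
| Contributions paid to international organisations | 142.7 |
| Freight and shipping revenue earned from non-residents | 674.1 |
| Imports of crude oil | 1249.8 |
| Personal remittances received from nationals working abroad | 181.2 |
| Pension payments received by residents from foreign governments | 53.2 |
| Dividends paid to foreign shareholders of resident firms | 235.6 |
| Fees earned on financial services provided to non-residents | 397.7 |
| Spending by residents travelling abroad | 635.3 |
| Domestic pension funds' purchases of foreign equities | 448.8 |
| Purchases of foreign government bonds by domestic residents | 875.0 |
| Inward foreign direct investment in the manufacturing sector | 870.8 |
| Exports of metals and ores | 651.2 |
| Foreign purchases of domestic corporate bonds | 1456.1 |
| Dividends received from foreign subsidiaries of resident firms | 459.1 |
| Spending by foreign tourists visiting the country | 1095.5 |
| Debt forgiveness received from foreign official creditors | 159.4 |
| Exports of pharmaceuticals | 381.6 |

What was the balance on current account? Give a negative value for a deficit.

3520.0

Goods: 2486.2 - 1249.8 + 651.2 - 596.4 + 381.6 = 1672.8
Services: 674.1 + 397.7 + 1095.5 - 635.3 = 1532.0
Primary income: 459.1 - 235.6 = 223.5
Secondary income: 181.2 - 142.7 + 53.2 = 91.7
Current account = 1672.8 + 1532.0 + 223.5 + 91.7 = 3520.0
(Excluded from the current account — financial account: domestic pension funds' purchases of foreign equities 448.8, purchases of foreign government bonds by domestic residents 875.0, inward foreign direct investment in the manufacturing sector 870.8, foreign purchases of domestic corporate bonds 1456.1; capital account: debt forgiveness received from foreign official creditors 159.4.)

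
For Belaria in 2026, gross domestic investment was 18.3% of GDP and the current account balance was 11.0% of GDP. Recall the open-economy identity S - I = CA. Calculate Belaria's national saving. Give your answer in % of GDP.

29.3

S - I = CA (net lending to the rest of the world).
S = I + CA = 18.3 + 11.0 = 29.3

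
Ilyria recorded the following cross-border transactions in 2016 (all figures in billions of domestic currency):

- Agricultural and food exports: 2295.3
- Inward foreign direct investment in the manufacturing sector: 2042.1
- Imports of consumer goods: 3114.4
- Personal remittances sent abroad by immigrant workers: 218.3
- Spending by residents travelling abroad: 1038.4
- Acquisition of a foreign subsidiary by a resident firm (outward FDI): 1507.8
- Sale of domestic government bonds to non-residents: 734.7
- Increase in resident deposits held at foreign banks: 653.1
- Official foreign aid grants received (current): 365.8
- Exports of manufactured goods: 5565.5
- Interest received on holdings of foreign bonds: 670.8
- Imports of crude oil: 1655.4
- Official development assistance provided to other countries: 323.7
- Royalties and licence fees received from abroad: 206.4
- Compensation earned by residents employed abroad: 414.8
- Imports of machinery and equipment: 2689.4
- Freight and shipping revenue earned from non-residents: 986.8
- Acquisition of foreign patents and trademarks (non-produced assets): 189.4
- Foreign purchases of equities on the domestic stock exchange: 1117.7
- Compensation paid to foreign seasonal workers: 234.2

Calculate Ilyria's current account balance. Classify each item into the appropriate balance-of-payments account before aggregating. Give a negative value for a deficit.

1231.6

Goods: -3114.4 - 1655.4 + 5565.5 + 2295.3 - 2689.4 = 401.6
Services: 206.4 - 1038.4 + 986.8 = 154.8
Primary income: -234.2 + 414.8 + 670.8 = 851.4
Secondary income: 365.8 - 323.7 - 218.3 = -176.2
Current account = 401.6 + 154.8 + 851.4 + (-176.2) = 1231.6
(Excluded from the current account — financial account: inward foreign direct investment in the manufacturing sector 2042.1, acquisition of a foreign subsidiary by a resident firm (outward FDI) 1507.8, sale of domestic government bonds to non-residents 734.7, increase in resident deposits held at foreign banks 653.1, foreign purchases of equities on the domestic stock exchange 1117.7; capital account: acquisition of foreign patents and trademarks (non-produced assets) 189.4.)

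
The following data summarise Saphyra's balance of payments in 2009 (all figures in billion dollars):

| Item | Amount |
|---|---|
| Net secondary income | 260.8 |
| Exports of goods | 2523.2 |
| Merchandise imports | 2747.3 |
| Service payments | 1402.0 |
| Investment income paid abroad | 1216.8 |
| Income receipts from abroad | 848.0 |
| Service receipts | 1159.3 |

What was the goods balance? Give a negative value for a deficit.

-224.1

Goods balance = 2523.2 - 2747.3 = -224.1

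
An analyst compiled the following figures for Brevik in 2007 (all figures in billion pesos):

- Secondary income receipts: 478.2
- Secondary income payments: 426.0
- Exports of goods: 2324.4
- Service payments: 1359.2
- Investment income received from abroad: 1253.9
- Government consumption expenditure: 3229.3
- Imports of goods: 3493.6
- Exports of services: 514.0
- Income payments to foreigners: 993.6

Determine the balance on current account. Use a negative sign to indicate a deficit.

Goods balance = 2324.4 - 3493.6 = -1169.2
Services balance = 514.0 - 1359.2 = -845.2
Trade balance (goods + services) = -1169.2 + (-845.2) = -2014.4
Net primary income = 1253.9 - 993.6 = 260.3
Net secondary income = 478.2 - 426.0 = 52.2
Current account = -2014.4 + 260.3 + 52.2 = -1701.9

-1701.9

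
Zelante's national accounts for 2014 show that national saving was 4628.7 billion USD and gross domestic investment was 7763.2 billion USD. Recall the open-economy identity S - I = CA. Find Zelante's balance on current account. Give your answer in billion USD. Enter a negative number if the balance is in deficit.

S - I = CA (net lending to the rest of the world).
CA = S - I = 4628.7 - 7763.2 = -3134.5

-3134.5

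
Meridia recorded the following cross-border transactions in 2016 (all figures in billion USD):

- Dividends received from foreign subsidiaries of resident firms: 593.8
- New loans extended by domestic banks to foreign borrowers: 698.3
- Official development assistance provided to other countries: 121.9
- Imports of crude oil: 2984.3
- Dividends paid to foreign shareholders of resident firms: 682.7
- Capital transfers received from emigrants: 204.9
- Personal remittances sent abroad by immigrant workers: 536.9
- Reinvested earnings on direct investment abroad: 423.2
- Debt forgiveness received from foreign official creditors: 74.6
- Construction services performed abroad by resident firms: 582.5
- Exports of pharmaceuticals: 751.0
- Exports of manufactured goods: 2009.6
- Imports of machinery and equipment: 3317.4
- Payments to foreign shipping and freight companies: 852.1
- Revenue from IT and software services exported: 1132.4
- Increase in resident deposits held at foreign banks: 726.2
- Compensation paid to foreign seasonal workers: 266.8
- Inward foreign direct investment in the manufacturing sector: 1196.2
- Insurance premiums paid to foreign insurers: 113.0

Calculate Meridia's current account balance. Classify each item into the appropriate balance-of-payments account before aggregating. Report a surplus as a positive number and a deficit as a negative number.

Goods: -2984.3 + 2009.6 - 3317.4 + 751.0 = -3541.1
Services: 1132.4 + 582.5 - 852.1 - 113.0 = 749.8
Primary income: 423.2 - 266.8 + 593.8 - 682.7 = 67.5
Secondary income: -121.9 - 536.9 = -658.8
Current account = (-3541.1) + 749.8 + 67.5 + (-658.8) = -3382.6
(Excluded from the current account — financial account: new loans extended by domestic banks to foreign borrowers 698.3, increase in resident deposits held at foreign banks 726.2, inward foreign direct investment in the manufacturing sector 1196.2; capital account: capital transfers received from emigrants 204.9, debt forgiveness received from foreign official creditors 74.6.)

-3382.6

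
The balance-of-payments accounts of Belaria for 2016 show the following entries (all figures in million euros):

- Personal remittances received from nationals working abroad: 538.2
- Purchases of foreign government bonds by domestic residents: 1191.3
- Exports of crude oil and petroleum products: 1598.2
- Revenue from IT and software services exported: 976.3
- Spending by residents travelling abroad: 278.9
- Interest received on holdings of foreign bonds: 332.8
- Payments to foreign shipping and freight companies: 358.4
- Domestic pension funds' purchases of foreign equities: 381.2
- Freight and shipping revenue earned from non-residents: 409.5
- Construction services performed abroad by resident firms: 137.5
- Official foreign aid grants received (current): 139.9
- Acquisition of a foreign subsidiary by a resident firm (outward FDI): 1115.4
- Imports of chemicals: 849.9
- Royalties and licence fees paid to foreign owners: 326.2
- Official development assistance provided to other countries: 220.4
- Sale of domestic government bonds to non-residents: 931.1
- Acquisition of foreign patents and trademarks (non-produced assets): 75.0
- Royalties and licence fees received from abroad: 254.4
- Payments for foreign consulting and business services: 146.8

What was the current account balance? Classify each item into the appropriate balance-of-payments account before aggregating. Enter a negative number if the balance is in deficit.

Goods: 1598.2 - 849.9 = 748.3
Services: 137.5 + 254.4 + 976.3 - 326.2 + 409.5 - 278.9 - 146.8 - 358.4 = 667.4
Primary income: 332.8
Secondary income: 538.2 + 139.9 - 220.4 = 457.7
Current account = 748.3 + 667.4 + 332.8 + 457.7 = 2206.2
(Excluded from the current account — financial account: purchases of foreign government bonds by domestic residents 1191.3, domestic pension funds' purchases of foreign equities 381.2, acquisition of a foreign subsidiary by a resident firm (outward FDI) 1115.4, sale of domestic government bonds to non-residents 931.1; capital account: acquisition of foreign patents and trademarks (non-produced assets) 75.0.)

2206.2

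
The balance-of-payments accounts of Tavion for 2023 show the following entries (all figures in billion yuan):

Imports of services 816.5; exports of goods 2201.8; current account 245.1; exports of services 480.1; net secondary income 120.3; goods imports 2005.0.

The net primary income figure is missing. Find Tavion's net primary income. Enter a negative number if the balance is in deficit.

Current account = goods balance + services balance + net primary income + net secondary income
Sum of the known components = -19.3
Net primary income = CA - (known components) = 245.1 - (-19.3) = 264.4

264.4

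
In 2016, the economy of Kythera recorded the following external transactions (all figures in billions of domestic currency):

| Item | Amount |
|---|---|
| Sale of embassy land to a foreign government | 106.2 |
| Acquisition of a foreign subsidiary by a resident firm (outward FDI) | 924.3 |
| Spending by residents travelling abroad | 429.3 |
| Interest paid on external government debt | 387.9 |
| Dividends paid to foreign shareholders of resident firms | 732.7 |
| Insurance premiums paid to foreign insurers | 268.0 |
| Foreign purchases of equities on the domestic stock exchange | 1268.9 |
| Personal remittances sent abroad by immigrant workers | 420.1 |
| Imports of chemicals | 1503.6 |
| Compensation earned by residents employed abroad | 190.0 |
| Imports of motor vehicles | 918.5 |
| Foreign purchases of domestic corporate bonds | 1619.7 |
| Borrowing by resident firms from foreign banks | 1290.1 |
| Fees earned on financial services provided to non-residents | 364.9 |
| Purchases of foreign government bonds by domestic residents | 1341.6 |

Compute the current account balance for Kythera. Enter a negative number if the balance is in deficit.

-4105.2

Goods: -918.5 - 1503.6 = -2422.1
Services: -429.3 - 268.0 + 364.9 = -332.4
Primary income: 190.0 - 732.7 - 387.9 = -930.6
Secondary income: -420.1
Current account = (-2422.1) + (-332.4) + (-930.6) + (-420.1) = -4105.2
(Excluded from the current account — capital account: sale of embassy land to a foreign government 106.2; financial account: acquisition of a foreign subsidiary by a resident firm (outward FDI) 924.3, foreign purchases of equities on the domestic stock exchange 1268.9, foreign purchases of domestic corporate bonds 1619.7, borrowing by resident firms from foreign banks 1290.1, purchases of foreign government bonds by domestic residents 1341.6.)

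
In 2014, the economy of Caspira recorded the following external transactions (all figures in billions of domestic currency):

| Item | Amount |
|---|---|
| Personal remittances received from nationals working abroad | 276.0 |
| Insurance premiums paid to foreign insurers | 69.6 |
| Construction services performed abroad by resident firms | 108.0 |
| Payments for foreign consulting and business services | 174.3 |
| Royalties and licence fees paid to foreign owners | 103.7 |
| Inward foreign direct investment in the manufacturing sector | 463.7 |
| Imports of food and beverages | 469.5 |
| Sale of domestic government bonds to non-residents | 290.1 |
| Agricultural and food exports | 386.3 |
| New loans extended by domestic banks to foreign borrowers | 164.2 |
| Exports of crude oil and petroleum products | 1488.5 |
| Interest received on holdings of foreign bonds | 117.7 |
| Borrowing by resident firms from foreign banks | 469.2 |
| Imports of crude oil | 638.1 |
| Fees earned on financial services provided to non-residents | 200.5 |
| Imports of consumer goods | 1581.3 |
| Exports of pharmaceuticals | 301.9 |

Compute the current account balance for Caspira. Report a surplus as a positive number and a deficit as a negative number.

-157.6

Goods: -469.5 + 1488.5 - 1581.3 + 386.3 + 301.9 - 638.1 = -512.2
Services: 108.0 + 200.5 - 174.3 - 69.6 - 103.7 = -39.1
Primary income: 117.7
Secondary income: 276.0
Current account = (-512.2) + (-39.1) + 117.7 + 276.0 = -157.6
(Excluded from the current account — financial account: inward foreign direct investment in the manufacturing sector 463.7, sale of domestic government bonds to non-residents 290.1, new loans extended by domestic banks to foreign borrowers 164.2, borrowing by resident firms from foreign banks 469.2.)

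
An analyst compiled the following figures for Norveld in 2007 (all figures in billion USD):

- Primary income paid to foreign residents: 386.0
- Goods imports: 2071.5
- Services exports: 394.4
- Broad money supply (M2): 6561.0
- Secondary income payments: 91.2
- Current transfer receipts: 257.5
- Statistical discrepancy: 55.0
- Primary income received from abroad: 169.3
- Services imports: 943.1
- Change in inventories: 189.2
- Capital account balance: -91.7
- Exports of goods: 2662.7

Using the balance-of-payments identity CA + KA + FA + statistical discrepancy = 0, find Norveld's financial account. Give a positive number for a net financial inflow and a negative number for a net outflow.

Goods balance = 2662.7 - 2071.5 = 591.2
Services balance = 394.4 - 943.1 = -548.7
Trade balance (goods + services) = 591.2 + (-548.7) = 42.5
Net primary income = 169.3 - 386.0 = -216.7
Net secondary income = 257.5 - 91.2 = 166.3
Current account = 42.5 + (-216.7) + 166.3 = -7.9
Financial account = -(-7.9 + (-91.7) + 55.0) = 44.6

44.6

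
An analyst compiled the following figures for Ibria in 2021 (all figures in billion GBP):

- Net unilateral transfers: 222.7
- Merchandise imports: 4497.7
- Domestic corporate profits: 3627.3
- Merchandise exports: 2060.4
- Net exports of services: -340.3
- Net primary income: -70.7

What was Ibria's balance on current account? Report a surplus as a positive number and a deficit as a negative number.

-2625.6

Goods balance = 2060.4 - 4497.7 = -2437.3
Services balance = -340.3
Trade balance (goods + services) = -2437.3 + (-340.3) = -2777.6
Net primary income = -70.7
Net secondary income = 222.7
Current account = -2777.6 + (-70.7) + 222.7 = -2625.6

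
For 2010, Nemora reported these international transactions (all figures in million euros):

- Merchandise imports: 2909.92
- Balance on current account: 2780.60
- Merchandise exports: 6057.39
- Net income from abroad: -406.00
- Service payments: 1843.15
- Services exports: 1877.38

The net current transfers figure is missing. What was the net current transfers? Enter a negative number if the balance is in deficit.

Current account = goods balance + services balance + net primary income + net secondary income
Sum of the known components = 2775.70
Net current transfers = CA - (known components) = 2780.60 - 2775.70 = 4.90

4.90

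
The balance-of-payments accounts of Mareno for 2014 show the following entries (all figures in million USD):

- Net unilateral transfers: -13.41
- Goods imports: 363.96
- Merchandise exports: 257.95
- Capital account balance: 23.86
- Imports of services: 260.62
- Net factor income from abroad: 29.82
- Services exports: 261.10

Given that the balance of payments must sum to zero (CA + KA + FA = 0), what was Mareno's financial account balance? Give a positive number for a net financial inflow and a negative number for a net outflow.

65.26

Goods balance = 257.95 - 363.96 = -106.01
Services balance = 261.10 - 260.62 = 0.48
Trade balance (goods + services) = -106.01 + 0.48 = -105.53
Net primary income = 29.82
Net secondary income = -13.41
Current account = -105.53 + 29.82 + (-13.41) = -89.12
Financial account = -(-89.12 + 23.86) = 65.26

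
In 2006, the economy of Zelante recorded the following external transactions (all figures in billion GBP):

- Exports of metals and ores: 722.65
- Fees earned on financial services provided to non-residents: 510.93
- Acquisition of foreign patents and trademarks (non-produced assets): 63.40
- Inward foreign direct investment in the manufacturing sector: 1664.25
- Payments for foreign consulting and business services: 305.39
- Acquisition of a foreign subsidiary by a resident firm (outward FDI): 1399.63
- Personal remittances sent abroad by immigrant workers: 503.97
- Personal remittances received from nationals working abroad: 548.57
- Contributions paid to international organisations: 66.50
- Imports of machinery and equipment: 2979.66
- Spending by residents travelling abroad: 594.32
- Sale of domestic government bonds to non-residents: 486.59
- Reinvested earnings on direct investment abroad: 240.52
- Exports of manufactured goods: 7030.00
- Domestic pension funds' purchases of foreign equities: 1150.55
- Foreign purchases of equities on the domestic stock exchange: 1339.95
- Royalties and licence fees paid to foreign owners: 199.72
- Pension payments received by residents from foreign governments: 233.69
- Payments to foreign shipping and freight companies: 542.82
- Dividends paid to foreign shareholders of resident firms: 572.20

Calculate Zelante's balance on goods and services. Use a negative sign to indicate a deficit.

Goods: 7030.00 + 722.65 - 2979.66 = 4772.99
Services: -199.72 + 510.93 - 594.32 - 542.82 - 305.39 = -1131.32
Trade balance = 4772.99 + (-1131.32) = 3641.67
(Excluded from the trade balance — capital account: acquisition of foreign patents and trademarks (non-produced assets) 63.40; financial account: inward foreign direct investment in the manufacturing sector 1664.25, acquisition of a foreign subsidiary by a resident firm (outward FDI) 1399.63, sale of domestic government bonds to non-residents 486.59, domestic pension funds' purchases of foreign equities 1150.55, foreign purchases of equities on the domestic stock exchange 1339.95; secondary income: personal remittances sent abroad by immigrant workers 503.97, personal remittances received from nationals working abroad 548.57, contributions paid to international organisations 66.50, pension payments received by residents from foreign governments 233.69; primary income: reinvested earnings on direct investment abroad 240.52, dividends paid to foreign shareholders of resident firms 572.20.)

3641.67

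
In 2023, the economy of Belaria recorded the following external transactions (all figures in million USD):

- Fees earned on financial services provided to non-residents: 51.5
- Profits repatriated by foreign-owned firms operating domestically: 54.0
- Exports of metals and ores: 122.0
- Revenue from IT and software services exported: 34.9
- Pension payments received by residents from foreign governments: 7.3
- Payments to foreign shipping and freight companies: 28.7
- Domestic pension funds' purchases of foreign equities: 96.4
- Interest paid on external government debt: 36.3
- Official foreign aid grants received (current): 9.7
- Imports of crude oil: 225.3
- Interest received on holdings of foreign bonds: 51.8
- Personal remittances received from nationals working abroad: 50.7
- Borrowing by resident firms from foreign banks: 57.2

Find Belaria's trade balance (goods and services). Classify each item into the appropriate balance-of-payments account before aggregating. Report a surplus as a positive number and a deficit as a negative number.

Goods: -225.3 + 122.0 = -103.3
Services: 51.5 + 34.9 - 28.7 = 57.7
Trade balance = -103.3 + 57.7 = -45.6
(Excluded from the trade balance — primary income: profits repatriated by foreign-owned firms operating domestically 54.0, interest paid on external government debt 36.3, interest received on holdings of foreign bonds 51.8; secondary income: pension payments received by residents from foreign governments 7.3, official foreign aid grants received (current) 9.7, personal remittances received from nationals working abroad 50.7; financial account: domestic pension funds' purchases of foreign equities 96.4, borrowing by resident firms from foreign banks 57.2.)

-45.6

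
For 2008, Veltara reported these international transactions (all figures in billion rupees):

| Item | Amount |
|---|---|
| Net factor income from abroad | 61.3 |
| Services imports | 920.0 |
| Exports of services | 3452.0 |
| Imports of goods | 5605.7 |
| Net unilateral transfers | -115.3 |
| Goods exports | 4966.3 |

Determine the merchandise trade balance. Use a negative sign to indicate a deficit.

Goods balance = 4966.3 - 5605.7 = -639.4

-639.4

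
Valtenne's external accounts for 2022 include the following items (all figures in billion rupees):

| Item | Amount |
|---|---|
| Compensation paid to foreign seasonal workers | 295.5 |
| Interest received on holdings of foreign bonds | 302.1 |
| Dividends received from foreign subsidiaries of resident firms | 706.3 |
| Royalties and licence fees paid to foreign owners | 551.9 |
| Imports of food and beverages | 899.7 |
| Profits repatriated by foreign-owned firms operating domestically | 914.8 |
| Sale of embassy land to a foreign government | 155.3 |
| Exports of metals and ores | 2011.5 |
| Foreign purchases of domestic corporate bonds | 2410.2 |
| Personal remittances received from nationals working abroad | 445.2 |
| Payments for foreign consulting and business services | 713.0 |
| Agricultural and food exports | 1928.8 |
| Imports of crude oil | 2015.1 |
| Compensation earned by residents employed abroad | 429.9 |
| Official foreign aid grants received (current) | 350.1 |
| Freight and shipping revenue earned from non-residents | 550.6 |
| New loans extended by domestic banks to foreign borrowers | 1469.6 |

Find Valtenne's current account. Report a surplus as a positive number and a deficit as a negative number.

1334.5

Goods: 1928.8 - 2015.1 + 2011.5 - 899.7 = 1025.5
Services: -551.9 - 713.0 + 550.6 = -714.3
Primary income: 706.3 + 429.9 - 914.8 - 295.5 + 302.1 = 228.0
Secondary income: 350.1 + 445.2 = 795.3
Current account = 1025.5 + (-714.3) + 228.0 + 795.3 = 1334.5
(Excluded from the current account — capital account: sale of embassy land to a foreign government 155.3; financial account: foreign purchases of domestic corporate bonds 2410.2, new loans extended by domestic banks to foreign borrowers 1469.6.)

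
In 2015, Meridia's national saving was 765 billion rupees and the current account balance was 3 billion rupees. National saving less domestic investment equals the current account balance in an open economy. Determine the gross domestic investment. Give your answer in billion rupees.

S - I = CA (net lending to the rest of the world).
I = S - CA = 765 - 3 = 762

762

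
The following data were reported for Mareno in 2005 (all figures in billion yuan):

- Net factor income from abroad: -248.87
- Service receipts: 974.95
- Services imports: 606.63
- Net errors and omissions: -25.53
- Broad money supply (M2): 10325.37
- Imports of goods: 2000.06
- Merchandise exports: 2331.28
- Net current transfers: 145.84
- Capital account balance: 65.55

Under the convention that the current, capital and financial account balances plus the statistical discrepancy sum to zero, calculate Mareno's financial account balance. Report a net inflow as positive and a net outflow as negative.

-636.53

Goods balance = 2331.28 - 2000.06 = 331.22
Services balance = 974.95 - 606.63 = 368.32
Trade balance (goods + services) = 331.22 + 368.32 = 699.54
Net primary income = -248.87
Net secondary income = 145.84
Current account = 699.54 + (-248.87) + 145.84 = 596.51
Financial account = -(596.51 + 65.55 + (-25.53)) = -636.53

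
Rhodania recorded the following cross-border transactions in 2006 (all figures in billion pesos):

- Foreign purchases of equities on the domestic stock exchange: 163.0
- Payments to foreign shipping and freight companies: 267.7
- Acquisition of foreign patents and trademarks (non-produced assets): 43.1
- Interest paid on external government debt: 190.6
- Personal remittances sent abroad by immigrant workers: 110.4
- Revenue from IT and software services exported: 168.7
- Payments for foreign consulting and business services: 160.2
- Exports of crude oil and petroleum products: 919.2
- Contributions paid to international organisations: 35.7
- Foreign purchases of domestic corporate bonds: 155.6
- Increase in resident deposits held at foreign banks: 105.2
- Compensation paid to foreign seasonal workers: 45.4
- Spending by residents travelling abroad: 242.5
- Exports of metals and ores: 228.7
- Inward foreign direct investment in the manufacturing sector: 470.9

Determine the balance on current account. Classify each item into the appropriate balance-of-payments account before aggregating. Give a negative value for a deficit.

Goods: 919.2 + 228.7 = 1147.9
Services: 168.7 - 267.7 - 160.2 - 242.5 = -501.7
Primary income: -45.4 - 190.6 = -236.0
Secondary income: -110.4 - 35.7 = -146.1
Current account = 1147.9 + (-501.7) + (-236.0) + (-146.1) = 264.1
(Excluded from the current account — financial account: foreign purchases of equities on the domestic stock exchange 163.0, foreign purchases of domestic corporate bonds 155.6, increase in resident deposits held at foreign banks 105.2, inward foreign direct investment in the manufacturing sector 470.9; capital account: acquisition of foreign patents and trademarks (non-produced assets) 43.1.)

264.1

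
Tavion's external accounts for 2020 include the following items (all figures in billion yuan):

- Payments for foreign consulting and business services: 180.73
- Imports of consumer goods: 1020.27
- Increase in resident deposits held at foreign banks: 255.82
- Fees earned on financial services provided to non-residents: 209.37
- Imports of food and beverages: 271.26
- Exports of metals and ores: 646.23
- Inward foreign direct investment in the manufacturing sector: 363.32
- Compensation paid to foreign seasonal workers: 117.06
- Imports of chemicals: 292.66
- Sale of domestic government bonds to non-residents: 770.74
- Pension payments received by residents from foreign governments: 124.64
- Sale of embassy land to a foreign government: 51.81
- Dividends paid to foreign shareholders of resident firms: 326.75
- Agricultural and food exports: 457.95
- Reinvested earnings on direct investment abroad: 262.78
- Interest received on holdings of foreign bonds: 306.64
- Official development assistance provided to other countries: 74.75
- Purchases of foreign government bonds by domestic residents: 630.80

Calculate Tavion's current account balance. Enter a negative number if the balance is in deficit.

-275.87

Goods: 457.95 + 646.23 - 1020.27 - 271.26 - 292.66 = -480.01
Services: 209.37 - 180.73 = 28.64
Primary income: -326.75 - 117.06 + 262.78 + 306.64 = 125.61
Secondary income: 124.64 - 74.75 = 49.89
Current account = (-480.01) + 28.64 + 125.61 + 49.89 = -275.87
(Excluded from the current account — financial account: increase in resident deposits held at foreign banks 255.82, inward foreign direct investment in the manufacturing sector 363.32, sale of domestic government bonds to non-residents 770.74, purchases of foreign government bonds by domestic residents 630.80; capital account: sale of embassy land to a foreign government 51.81.)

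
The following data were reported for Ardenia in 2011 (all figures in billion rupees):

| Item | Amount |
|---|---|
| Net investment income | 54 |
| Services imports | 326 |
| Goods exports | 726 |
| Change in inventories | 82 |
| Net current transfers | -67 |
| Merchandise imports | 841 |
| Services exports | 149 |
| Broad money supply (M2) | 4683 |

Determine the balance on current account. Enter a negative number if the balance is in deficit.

Goods balance = 726 - 841 = -115
Services balance = 149 - 326 = -177
Trade balance (goods + services) = -115 + (-177) = -292
Net primary income = 54
Net secondary income = -67
Current account = -292 + 54 + (-67) = -305

-305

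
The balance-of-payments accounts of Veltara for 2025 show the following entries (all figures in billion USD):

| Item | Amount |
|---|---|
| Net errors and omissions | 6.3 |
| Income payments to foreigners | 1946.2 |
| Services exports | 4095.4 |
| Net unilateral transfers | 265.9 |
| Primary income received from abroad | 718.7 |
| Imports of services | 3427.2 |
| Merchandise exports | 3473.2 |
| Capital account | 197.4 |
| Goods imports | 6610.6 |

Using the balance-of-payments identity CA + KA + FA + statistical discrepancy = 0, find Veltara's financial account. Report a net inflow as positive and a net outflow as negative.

3227.1

Goods balance = 3473.2 - 6610.6 = -3137.4
Services balance = 4095.4 - 3427.2 = 668.2
Trade balance (goods + services) = -3137.4 + 668.2 = -2469.2
Net primary income = 718.7 - 1946.2 = -1227.5
Net secondary income = 265.9
Current account = -2469.2 + (-1227.5) + 265.9 = -3430.8
Financial account = -(-3430.8 + 197.4 + 6.3) = 3227.1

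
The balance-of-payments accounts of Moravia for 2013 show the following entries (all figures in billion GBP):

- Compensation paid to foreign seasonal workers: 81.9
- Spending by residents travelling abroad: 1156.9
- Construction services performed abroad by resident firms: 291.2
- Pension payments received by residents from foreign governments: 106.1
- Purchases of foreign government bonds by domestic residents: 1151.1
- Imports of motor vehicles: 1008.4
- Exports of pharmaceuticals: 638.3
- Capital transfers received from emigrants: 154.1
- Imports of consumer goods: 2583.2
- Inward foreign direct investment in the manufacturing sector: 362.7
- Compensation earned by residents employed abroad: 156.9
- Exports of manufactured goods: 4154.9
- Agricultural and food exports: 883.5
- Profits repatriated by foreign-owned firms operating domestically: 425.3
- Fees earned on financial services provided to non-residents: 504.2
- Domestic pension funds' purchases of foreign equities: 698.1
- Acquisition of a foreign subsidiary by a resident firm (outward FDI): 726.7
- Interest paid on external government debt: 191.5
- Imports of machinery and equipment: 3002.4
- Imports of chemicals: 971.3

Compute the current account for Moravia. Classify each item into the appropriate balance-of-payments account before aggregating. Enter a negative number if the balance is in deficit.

Goods: 638.3 + 883.5 - 3002.4 - 1008.4 - 971.3 - 2583.2 + 4154.9 = -1888.6
Services: -1156.9 + 504.2 + 291.2 = -361.5
Primary income: -191.5 + 156.9 - 425.3 - 81.9 = -541.8
Secondary income: 106.1
Current account = (-1888.6) + (-361.5) + (-541.8) + 106.1 = -2685.8
(Excluded from the current account — financial account: purchases of foreign government bonds by domestic residents 1151.1, inward foreign direct investment in the manufacturing sector 362.7, domestic pension funds' purchases of foreign equities 698.1, acquisition of a foreign subsidiary by a resident firm (outward FDI) 726.7; capital account: capital transfers received from emigrants 154.1.)

-2685.8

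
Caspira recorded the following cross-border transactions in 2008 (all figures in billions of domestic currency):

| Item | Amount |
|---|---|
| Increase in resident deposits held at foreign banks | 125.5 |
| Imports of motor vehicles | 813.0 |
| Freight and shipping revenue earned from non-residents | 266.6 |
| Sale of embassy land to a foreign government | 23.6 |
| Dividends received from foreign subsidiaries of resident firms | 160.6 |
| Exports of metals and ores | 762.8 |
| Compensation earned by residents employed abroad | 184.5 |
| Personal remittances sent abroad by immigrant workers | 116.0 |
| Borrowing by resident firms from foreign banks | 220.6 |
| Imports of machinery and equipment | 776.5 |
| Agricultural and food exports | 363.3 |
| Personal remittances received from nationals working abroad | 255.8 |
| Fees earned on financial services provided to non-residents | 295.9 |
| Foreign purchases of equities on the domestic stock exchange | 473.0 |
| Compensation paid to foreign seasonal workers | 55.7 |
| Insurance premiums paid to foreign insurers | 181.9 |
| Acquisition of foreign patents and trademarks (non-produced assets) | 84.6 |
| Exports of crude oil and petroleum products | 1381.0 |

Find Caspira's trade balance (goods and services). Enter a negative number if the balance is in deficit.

1298.2

Goods: -813.0 + 1381.0 + 363.3 + 762.8 - 776.5 = 917.6
Services: 295.9 - 181.9 + 266.6 = 380.6
Trade balance = 917.6 + 380.6 = 1298.2
(Excluded from the trade balance — financial account: increase in resident deposits held at foreign banks 125.5, borrowing by resident firms from foreign banks 220.6, foreign purchases of equities on the domestic stock exchange 473.0; capital account: sale of embassy land to a foreign government 23.6, acquisition of foreign patents and trademarks (non-produced assets) 84.6; primary income: dividends received from foreign subsidiaries of resident firms 160.6, compensation earned by residents employed abroad 184.5, compensation paid to foreign seasonal workers 55.7; secondary income: personal remittances sent abroad by immigrant workers 116.0, personal remittances received from nationals working abroad 255.8.)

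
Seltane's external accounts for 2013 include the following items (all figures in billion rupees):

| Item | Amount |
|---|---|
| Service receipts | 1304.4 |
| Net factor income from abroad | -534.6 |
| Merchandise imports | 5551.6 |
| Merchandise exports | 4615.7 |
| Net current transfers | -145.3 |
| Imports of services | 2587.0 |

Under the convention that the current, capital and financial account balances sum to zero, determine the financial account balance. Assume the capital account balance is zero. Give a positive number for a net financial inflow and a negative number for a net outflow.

Goods balance = 4615.7 - 5551.6 = -935.9
Services balance = 1304.4 - 2587.0 = -1282.6
Trade balance (goods + services) = -935.9 + (-1282.6) = -2218.5
Net primary income = -534.6
Net secondary income = -145.3
Current account = -2218.5 + (-534.6) + (-145.3) = -2898.4
Financial account = -(-2898.4) = 2898.4

2898.4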